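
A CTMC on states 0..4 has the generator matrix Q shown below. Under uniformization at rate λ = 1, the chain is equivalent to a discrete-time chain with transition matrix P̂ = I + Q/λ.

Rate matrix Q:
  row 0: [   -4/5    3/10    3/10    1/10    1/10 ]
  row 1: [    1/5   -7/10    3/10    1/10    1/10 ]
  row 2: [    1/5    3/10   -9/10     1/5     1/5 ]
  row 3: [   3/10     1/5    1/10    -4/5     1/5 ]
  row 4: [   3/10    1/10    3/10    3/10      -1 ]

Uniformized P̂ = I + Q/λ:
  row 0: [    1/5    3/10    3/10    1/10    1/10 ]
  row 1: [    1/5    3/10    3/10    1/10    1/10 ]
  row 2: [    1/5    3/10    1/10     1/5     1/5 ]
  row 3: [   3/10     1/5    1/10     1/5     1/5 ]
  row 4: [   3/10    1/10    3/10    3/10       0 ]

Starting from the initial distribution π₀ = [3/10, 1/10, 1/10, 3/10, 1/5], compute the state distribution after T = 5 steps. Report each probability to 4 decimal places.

t=0: π = [0.3000, 0.1000, 0.1000, 0.3000, 0.2000]
t=1: π = [0.2500, 0.2300, 0.2200, 0.1800, 0.1200]
t=2: π = [0.2300, 0.2580, 0.2200, 0.1640, 0.1280]
t=3: π = [0.2292, 0.2580, 0.2232, 0.1640, 0.1256]
t=4: π = [0.2290, 0.2585, 0.2226, 0.1638, 0.1262]
t=5: π = [0.2290, 0.2584, 0.2227, 0.1639, 0.1260]

π = [0.2290, 0.2584, 0.2227, 0.1639, 0.1260]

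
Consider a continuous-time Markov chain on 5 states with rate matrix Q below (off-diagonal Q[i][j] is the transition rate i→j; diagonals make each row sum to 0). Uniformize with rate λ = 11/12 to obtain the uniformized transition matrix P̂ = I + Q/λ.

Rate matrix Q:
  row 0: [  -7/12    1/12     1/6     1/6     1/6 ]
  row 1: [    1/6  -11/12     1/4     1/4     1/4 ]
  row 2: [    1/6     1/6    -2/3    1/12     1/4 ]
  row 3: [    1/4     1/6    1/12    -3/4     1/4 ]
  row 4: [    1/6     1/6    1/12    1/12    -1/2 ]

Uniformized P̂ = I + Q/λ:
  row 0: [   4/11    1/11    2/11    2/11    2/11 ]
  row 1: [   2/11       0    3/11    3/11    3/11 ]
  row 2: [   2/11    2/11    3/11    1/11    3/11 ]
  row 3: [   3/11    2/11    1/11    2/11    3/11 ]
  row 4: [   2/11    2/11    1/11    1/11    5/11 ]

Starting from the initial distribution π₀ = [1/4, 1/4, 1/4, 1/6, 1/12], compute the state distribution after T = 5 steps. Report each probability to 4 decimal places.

π = [0.2390, 0.1354, 0.1678, 0.1510, 0.3067]

t=0: π = [0.2500, 0.2500, 0.2500, 0.1667, 0.0833]
t=1: π = [0.2424, 0.1136, 0.2045, 0.1742, 0.2652]
t=2: π = [0.2417, 0.1391, 0.1708, 0.1494, 0.2989]
t=3: π = [0.2394, 0.1345, 0.1692, 0.1518, 0.3051]
t=4: π = [0.2391, 0.1356, 0.1679, 0.1509, 0.3064]
t=5: π = [0.2390, 0.1354, 0.1678, 0.1510, 0.3067]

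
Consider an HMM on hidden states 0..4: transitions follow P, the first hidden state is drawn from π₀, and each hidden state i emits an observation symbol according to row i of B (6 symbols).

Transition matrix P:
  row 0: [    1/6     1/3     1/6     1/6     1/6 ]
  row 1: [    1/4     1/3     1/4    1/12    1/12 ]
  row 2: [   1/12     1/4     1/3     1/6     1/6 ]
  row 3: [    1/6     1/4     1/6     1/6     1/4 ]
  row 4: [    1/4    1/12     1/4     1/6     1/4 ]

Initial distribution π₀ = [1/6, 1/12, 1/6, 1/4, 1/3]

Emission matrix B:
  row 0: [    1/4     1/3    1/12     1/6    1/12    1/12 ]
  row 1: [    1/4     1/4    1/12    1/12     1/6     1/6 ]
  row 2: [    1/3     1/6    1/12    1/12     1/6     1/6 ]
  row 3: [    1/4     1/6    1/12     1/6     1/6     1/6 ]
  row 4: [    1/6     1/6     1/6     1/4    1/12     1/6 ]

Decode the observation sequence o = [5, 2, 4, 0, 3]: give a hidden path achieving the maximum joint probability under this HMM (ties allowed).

t=0: δ = [1.389e-02, 1.389e-02, 2.778e-02, 4.167e-02, 5.556e-02]  (obs o_0=5)
t=1: δ = [1.157e-03, 8.681e-04, 1.157e-03, 7.716e-04, 2.315e-03]  ψ = [4, 3, 4, 4, 4]  (obs o_1=2)
t=2: δ = [4.823e-05, 6.430e-05, 9.645e-05, 6.430e-05, 4.823e-05]  ψ = [4, 0, 4, 4, 4]  (obs o_2=4)
t=3: δ = [4.019e-06, 6.028e-06, 1.072e-05, 4.019e-06, 2.679e-06]  ψ = [1, 2, 2, 2, 2]  (obs o_3=0)
t=4: δ = [2.512e-07, 2.233e-07, 2.977e-07, 2.977e-07, 4.465e-07]  ψ = [1, 2, 2, 2, 2]  (obs o_4=3)
backtrack: best end state = 4; path = [4, 4, 2, 2, 4]

path = [4, 4, 2, 2, 4]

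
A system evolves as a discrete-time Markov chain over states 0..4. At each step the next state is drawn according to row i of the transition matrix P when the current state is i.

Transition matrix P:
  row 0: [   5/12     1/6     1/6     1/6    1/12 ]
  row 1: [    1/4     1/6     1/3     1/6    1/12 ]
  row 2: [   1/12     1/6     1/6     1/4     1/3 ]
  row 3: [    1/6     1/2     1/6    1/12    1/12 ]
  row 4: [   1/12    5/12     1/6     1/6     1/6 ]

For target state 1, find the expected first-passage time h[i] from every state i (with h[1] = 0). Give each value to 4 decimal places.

First-step conditioning: h[1] = 0; for i ≠ 1, h[i] = 1 + Σ_k P[i][k]·h[k].
  h[0] = 1 + 5/12·h[0] + 1/6·h[2] + 1/6·h[3] + 1/12·h[4]
  h[2] = 1 + 1/12·h[0] + 1/6·h[2] + 1/4·h[3] + 1/3·h[4]
  h[3] = 1 + 1/6·h[0] + 1/6·h[2] + 1/12·h[3] + 1/12·h[4]
  h[4] = 1 + 1/12·h[0] + 1/6·h[2] + 1/6·h[3] + 1/6·h[4]
Solving the 4×4 linear system over states ≠ 1 gives exactly h = [792/203, 0, 9330/2639, 7128/2639, 576/203] (h[1] = 0 is the target).

h = [3.9015, 0.0000, 3.5354, 2.7010, 2.8374]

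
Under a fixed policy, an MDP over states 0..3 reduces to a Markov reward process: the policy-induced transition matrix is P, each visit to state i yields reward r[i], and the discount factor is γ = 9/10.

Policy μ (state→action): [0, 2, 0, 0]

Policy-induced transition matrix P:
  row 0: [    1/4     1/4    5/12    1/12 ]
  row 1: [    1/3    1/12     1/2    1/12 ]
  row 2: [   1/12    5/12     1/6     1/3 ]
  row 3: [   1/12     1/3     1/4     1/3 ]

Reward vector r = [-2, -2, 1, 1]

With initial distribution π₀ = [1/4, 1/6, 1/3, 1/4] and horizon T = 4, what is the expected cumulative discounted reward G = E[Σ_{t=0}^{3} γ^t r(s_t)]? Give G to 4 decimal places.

t=0: π = [0.2500, 0.1667, 0.3333, 0.2500], E[r] = -0.2500, γ^t·E[r] = -0.250000, running G = -0.250000
t=1: π = [0.1667, 0.2986, 0.3056, 0.2292], E[r] = -0.3958, γ^t·E[r] = -0.356250, running G = -0.606250
t=2: π = [0.1858, 0.2703, 0.3270, 0.2170], E[r] = -0.3681, γ^t·E[r] = -0.298125, running G = -0.904375
t=3: π = [0.1819, 0.2775, 0.3213, 0.2193], E[r] = -0.3782, γ^t·E[r] = -0.275695, running G = -1.180070

G = -1.1801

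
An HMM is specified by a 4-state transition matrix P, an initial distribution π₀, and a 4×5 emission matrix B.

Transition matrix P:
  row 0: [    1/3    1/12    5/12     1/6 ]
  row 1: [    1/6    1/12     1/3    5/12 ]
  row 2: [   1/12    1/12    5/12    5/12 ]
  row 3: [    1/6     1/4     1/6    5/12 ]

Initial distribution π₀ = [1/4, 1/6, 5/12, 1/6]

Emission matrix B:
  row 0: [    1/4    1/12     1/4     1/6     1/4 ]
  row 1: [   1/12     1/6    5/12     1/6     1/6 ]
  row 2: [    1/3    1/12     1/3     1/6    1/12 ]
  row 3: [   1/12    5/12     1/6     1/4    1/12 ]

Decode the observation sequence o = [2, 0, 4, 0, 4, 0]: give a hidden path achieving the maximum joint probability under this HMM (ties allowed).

t=0: δ = [6.250e-02, 6.944e-02, 1.389e-01, 2.778e-02]  (obs o_0=2)
t=1: δ = [5.208e-03, 9.645e-04, 1.929e-02, 4.823e-03]  ψ = [0, 2, 2, 2]  (obs o_1=0)
t=2: δ = [4.340e-04, 2.679e-04, 6.698e-04, 6.698e-04]  ψ = [0, 2, 2, 2]  (obs o_2=4)
t=3: δ = [3.617e-05, 1.395e-05, 9.303e-05, 2.326e-05]  ψ = [0, 3, 2, 2]  (obs o_3=0)
t=4: δ = [3.014e-06, 1.292e-06, 3.230e-06, 3.230e-06]  ψ = [0, 2, 2, 2]  (obs o_4=4)
t=5: δ = [2.512e-07, 6.729e-08, 4.486e-07, 1.122e-07]  ψ = [0, 3, 2, 2]  (obs o_5=0)
backtrack: best end state = 2; path = [2, 2, 2, 2, 2, 2]

path = [2, 2, 2, 2, 2, 2]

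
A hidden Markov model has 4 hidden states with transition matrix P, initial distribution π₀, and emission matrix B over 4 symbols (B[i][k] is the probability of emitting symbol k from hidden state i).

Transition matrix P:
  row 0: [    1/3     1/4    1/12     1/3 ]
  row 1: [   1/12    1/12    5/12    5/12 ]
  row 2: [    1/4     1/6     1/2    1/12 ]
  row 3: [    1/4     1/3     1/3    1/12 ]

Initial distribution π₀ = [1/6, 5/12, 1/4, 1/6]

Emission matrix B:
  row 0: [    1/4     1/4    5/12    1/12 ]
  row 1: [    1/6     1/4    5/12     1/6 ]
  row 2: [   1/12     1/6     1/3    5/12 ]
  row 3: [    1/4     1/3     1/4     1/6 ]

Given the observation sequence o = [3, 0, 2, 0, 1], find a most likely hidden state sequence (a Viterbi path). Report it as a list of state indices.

t=0: δ = [1.389e-02, 6.944e-02, 1.042e-01, 2.778e-02]  (obs o_0=3)
t=1: δ = [6.510e-03, 2.894e-03, 4.340e-03, 7.234e-03]  ψ = [2, 2, 2, 1]  (obs o_1=0)
t=2: δ = [9.042e-04, 1.005e-03, 8.038e-04, 5.425e-04]  ψ = [0, 3, 3, 0]  (obs o_2=2)
t=3: δ = [7.535e-05, 3.768e-05, 3.489e-05, 1.047e-04]  ψ = [0, 0, 1, 1]  (obs o_3=0)
t=4: δ = [6.541e-06, 8.721e-06, 5.814e-06, 8.372e-06]  ψ = [3, 3, 3, 0]  (obs o_4=1)
backtrack: best end state = 1; path = [1, 3, 1, 3, 1]

path = [1, 3, 1, 3, 1]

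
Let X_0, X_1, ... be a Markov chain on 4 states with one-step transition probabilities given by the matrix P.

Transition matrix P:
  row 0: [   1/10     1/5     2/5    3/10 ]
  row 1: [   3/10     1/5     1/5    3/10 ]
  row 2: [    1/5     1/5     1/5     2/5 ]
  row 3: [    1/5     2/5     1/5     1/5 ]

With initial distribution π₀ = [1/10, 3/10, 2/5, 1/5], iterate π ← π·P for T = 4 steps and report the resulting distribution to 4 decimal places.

t=0: π = [0.1000, 0.3000, 0.4000, 0.2000]
t=1: π = [0.2200, 0.2400, 0.2200, 0.3200]
t=2: π = [0.2020, 0.2640, 0.2440, 0.2900]
t=3: π = [0.2062, 0.2580, 0.2404, 0.2954]
t=4: π = [0.2052, 0.2591, 0.2412, 0.2945]

π = [0.2052, 0.2591, 0.2412, 0.2945]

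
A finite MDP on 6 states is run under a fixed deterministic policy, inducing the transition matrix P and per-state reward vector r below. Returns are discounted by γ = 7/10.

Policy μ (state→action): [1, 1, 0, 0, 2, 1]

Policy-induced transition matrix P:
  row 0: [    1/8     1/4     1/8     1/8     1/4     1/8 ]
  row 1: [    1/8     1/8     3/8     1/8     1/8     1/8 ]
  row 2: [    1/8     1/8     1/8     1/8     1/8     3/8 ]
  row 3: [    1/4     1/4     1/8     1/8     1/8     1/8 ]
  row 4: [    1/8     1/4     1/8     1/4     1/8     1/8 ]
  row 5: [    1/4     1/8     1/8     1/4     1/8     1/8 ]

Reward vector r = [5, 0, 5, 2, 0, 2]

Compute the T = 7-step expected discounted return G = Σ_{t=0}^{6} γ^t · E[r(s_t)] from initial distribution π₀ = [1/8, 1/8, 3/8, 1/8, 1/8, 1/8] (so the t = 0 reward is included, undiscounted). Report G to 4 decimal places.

t=0: π = [0.1250, 0.1250, 0.3750, 0.1250, 0.1250, 0.1250], E[r] = 3.0000, γ^t·E[r] = 3.000000, running G = 3.000000
t=1: π = [0.1563, 0.1719, 0.1563, 0.1563, 0.1406, 0.2188], E[r] = 2.3125, γ^t·E[r] = 1.618750, running G = 4.618750
t=2: π = [0.1719, 0.1816, 0.1680, 0.1699, 0.1445, 0.1641], E[r] = 2.3672, γ^t·E[r] = 1.159922, running G = 5.778672
t=3: π = [0.1667, 0.1858, 0.1704, 0.1636, 0.1465, 0.1670], E[r] = 2.3469, γ^t·E[r] = 0.804995, running G = 6.583667
t=4: π = [0.1663, 0.1846, 0.1714, 0.1642, 0.1458, 0.1676], E[r] = 2.3524, γ^t·E[r] = 0.564815, running G = 7.148482
t=5: π = [0.1665, 0.1845, 0.1712, 0.1642, 0.1458, 0.1679], E[r] = 2.3522, γ^t·E[r] = 0.395335, running G = 7.543817
t=6: π = [0.1665, 0.1846, 0.1711, 0.1642, 0.1458, 0.1678], E[r] = 2.3522, γ^t·E[r] = 0.276733, running G = 7.820550

G = 7.8206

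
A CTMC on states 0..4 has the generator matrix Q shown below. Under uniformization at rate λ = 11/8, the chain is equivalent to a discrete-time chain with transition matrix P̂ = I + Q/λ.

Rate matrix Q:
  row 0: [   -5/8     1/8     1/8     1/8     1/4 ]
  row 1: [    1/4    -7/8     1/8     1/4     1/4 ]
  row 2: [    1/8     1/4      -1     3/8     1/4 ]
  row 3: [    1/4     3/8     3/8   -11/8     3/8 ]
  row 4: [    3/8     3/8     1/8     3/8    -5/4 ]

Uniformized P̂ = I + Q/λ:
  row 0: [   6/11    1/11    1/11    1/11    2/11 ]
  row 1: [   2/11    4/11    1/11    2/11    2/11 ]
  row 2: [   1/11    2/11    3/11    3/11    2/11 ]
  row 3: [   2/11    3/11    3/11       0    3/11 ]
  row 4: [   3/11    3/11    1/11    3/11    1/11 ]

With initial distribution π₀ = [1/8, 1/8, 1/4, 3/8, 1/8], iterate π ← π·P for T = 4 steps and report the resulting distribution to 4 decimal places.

π = [0.2860, 0.2296, 0.1467, 0.1583, 0.1795]

t=0: π = [0.1250, 0.1250, 0.2500, 0.3750, 0.1250]
t=1: π = [0.2159, 0.2386, 0.2045, 0.1364, 0.2045]
t=2: π = [0.2603, 0.2366, 0.1529, 0.1746, 0.1756]
t=3: π = [0.2785, 0.2330, 0.1505, 0.1563, 0.1817]
t=4: π = [0.2860, 0.2296, 0.1467, 0.1583, 0.1795]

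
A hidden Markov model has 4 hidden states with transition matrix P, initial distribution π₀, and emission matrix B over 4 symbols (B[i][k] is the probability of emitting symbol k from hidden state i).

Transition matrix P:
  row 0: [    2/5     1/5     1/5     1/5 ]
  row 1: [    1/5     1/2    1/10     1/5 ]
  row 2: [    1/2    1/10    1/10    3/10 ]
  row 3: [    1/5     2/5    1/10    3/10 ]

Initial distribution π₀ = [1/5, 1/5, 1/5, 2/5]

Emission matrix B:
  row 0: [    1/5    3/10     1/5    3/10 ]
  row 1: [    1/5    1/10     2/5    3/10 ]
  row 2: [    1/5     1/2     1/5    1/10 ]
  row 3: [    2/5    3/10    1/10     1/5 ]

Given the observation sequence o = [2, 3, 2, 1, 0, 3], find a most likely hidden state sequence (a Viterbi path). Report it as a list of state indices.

t=0: δ = [4.000e-02, 8.000e-02, 4.000e-02, 4.000e-02]  (obs o_0=2)
t=1: δ = [6.000e-03, 1.200e-02, 8.000e-04, 3.200e-03]  ψ = [2, 1, 0, 1]  (obs o_1=3)
t=2: δ = [4.800e-04, 2.400e-03, 2.400e-04, 2.400e-04]  ψ = [0, 1, 0, 1]  (obs o_2=2)
t=3: δ = [1.440e-04, 1.200e-04, 1.200e-04, 1.440e-04]  ψ = [1, 1, 1, 1]  (obs o_3=1)
t=4: δ = [1.200e-05, 1.200e-05, 5.760e-06, 1.728e-05]  ψ = [2, 1, 0, 3]  (obs o_4=0)
t=5: δ = [1.440e-06, 2.074e-06, 2.400e-07, 1.037e-06]  ψ = [0, 3, 0, 3]  (obs o_5=3)
backtrack: best end state = 1; path = [1, 1, 1, 3, 3, 1]

path = [1, 1, 1, 3, 3, 1]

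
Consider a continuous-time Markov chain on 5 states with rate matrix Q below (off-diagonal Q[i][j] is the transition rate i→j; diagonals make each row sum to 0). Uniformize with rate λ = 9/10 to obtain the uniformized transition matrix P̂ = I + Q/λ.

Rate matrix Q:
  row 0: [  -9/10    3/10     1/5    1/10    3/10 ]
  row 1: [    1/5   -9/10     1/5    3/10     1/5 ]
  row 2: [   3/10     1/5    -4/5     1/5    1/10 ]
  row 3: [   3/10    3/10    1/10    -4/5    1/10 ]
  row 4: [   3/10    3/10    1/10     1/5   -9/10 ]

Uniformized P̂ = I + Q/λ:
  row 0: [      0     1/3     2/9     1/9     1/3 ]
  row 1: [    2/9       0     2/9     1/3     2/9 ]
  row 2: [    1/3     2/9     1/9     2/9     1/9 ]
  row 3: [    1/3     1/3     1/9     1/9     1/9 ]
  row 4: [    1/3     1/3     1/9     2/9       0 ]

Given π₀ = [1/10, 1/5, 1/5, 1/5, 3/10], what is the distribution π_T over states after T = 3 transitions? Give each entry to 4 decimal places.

π = [0.2359, 0.2359, 0.1610, 0.2030, 0.1641]

t=0: π = [0.1000, 0.2000, 0.2000, 0.2000, 0.3000]
t=1: π = [0.2778, 0.2444, 0.1444, 0.2111, 0.1222]
t=2: π = [0.2136, 0.2358, 0.1691, 0.1951, 0.1864]
t=3: π = [0.2359, 0.2359, 0.1610, 0.2030, 0.1641]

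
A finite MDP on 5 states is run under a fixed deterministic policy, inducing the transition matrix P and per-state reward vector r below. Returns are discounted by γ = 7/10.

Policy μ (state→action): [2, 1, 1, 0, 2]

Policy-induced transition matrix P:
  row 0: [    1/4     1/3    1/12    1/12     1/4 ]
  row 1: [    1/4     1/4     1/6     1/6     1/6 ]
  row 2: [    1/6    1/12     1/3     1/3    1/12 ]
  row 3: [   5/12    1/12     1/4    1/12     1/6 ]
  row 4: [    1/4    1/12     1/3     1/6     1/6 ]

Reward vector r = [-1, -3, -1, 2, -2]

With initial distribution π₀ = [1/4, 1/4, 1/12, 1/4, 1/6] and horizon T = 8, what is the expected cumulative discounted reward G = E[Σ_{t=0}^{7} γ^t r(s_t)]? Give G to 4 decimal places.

G = -3.1973

t=0: π = [0.2500, 0.2500, 0.0833, 0.2500, 0.1667], E[r] = -0.9167, γ^t·E[r] = -0.916667, running G = -0.916667
t=1: π = [0.2847, 0.1875, 0.2083, 0.1389, 0.1806], E[r] = -1.1389, γ^t·E[r] = -0.797222, running G = -1.713889
t=2: π = [0.2558, 0.1858, 0.2193, 0.1661, 0.1730], E[r] = -1.0463, γ^t·E[r] = -0.512685, running G = -2.226574
t=3: π = [0.2594, 0.1782, 0.2246, 0.1681, 0.1697], E[r] = -1.0220, γ^t·E[r] = -0.350543, running G = -2.577117
t=4: π = [0.2593, 0.1779, 0.2248, 0.1685, 0.1696], E[r] = -1.0199, γ^t·E[r] = -0.244884, running G = -2.822001
t=5: π = [0.2593, 0.1778, 0.2248, 0.1685, 0.1695], E[r] = -1.0197, γ^t·E[r] = -0.171383, running G = -2.993384
t=6: π = [0.2593, 0.1778, 0.2248, 0.1685, 0.1695], E[r] = -1.0197, γ^t·E[r] = -0.119967, running G = -3.113351
t=7: π = [0.2593, 0.1778, 0.2248, 0.1685, 0.1695], E[r] = -1.0197, γ^t·E[r] = -0.083976, running G = -3.197327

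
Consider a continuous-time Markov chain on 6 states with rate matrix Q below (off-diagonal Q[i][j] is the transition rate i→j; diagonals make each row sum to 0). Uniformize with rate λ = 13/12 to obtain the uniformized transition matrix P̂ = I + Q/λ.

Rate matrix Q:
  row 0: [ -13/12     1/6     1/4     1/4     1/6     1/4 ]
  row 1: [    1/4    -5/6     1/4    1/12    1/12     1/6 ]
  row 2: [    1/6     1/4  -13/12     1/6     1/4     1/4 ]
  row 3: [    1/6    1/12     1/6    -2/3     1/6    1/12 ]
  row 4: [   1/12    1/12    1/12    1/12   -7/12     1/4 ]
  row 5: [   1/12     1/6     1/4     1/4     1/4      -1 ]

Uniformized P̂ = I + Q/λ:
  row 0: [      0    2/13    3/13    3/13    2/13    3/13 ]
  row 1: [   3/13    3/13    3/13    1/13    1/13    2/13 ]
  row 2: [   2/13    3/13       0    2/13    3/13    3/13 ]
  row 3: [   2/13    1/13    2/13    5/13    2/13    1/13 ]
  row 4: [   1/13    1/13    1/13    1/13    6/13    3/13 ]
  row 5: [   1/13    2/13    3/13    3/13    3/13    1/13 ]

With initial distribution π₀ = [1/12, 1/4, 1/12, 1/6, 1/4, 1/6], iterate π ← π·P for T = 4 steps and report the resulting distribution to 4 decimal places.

π = [0.1159, 0.1431, 0.1455, 0.1896, 0.2406, 0.1653]

t=0: π = [0.0833, 0.2500, 0.0833, 0.1667, 0.2500, 0.1667]
t=1: π = [0.1282, 0.1474, 0.1603, 0.1731, 0.2308, 0.1603]
t=2: π = [0.1154, 0.1464, 0.1450, 0.1869, 0.2382, 0.1681]
t=3: π = [0.1161, 0.1436, 0.1463, 0.1892, 0.2399, 0.1649]
t=4: π = [0.1159, 0.1431, 0.1455, 0.1896, 0.2406, 0.1653]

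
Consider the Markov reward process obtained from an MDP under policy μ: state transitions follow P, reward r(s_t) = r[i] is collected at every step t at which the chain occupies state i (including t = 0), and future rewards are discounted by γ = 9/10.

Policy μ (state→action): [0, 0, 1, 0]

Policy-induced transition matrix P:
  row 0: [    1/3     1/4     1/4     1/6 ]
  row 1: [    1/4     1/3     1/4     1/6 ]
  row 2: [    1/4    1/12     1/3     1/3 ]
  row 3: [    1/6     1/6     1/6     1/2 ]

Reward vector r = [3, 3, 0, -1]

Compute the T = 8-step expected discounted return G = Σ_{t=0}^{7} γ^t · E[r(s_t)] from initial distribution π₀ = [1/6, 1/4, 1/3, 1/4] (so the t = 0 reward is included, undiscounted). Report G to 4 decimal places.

t=0: π = [0.1667, 0.2500, 0.3333, 0.2500], E[r] = 1.0000, γ^t·E[r] = 1.000000, running G = 1.000000
t=1: π = [0.2431, 0.1944, 0.2569, 0.3056], E[r] = 1.0069, γ^t·E[r] = 0.906250, running G = 1.906250
t=2: π = [0.2448, 0.1979, 0.2459, 0.3113], E[r] = 1.0168, γ^t·E[r] = 0.823594, running G = 2.729844
t=3: π = [0.2445, 0.1996, 0.2446, 0.3114], E[r] = 1.0206, γ^t·E[r] = 0.744012, running G = 3.473855
t=4: π = [0.2444, 0.1999, 0.2444, 0.3112], E[r] = 1.0218, γ^t·E[r] = 0.670383, running G = 4.144239
t=5: π = [0.2444, 0.2000, 0.2444, 0.3112], E[r] = 1.0221, γ^t·E[r] = 0.603541, running G = 4.747779
t=6: π = [0.2444, 0.2000, 0.2444, 0.3111], E[r] = 1.0222, γ^t·E[r] = 0.543234, running G = 5.291013
t=7: π = [0.2444, 0.2000, 0.2444, 0.3111], E[r] = 1.0222, γ^t·E[r] = 0.488922, running G = 5.779935

G = 5.7799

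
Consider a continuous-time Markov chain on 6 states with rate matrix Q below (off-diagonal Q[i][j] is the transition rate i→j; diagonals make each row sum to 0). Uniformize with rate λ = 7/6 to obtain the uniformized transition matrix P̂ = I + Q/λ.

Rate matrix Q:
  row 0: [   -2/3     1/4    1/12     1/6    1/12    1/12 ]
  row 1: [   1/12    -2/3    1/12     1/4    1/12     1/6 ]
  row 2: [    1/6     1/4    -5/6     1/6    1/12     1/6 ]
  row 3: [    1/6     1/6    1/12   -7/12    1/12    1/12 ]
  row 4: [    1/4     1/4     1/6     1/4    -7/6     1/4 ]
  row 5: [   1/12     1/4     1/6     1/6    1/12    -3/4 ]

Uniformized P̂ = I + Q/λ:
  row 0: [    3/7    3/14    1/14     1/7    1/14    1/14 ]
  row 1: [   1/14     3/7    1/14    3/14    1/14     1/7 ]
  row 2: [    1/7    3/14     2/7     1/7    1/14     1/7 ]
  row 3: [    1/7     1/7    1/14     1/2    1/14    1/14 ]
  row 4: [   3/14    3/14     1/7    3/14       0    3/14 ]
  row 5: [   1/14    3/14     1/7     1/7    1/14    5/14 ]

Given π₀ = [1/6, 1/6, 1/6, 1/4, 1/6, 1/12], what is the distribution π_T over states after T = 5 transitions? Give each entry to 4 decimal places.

t=0: π = [0.1667, 0.1667, 0.1667, 0.2500, 0.1667, 0.0833]
t=1: π = [0.1845, 0.2321, 0.1250, 0.2560, 0.0595, 0.1429]
t=2: π = [0.1730, 0.2457, 0.1127, 0.2551, 0.0672, 0.1463]
t=3: π = [0.1691, 0.2487, 0.1108, 0.2563, 0.0666, 0.1484]
t=4: π = [0.1676, 0.2493, 0.1105, 0.2569, 0.0667, 0.1490]
t=5: π = [0.1670, 0.2494, 0.1105, 0.2572, 0.0667, 0.1492]

π = [0.1670, 0.2494, 0.1105, 0.2572, 0.0667, 0.1492]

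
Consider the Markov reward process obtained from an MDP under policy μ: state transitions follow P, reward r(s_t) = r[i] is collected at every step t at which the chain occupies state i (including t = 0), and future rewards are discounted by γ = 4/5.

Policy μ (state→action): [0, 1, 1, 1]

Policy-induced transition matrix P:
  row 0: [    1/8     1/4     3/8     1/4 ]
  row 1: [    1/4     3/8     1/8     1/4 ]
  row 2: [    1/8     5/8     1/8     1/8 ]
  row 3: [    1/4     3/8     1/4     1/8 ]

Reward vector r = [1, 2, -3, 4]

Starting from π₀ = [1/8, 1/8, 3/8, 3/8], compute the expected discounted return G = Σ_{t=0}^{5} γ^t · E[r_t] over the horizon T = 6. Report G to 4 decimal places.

t=0: π = [0.1250, 0.1250, 0.3750, 0.3750], E[r] = 0.7500, γ^t·E[r] = 0.750000, running G = 0.750000
t=1: π = [0.1875, 0.4531, 0.2031, 0.1563], E[r] = 1.1094, γ^t·E[r] = 0.887500, running G = 1.637500
t=2: π = [0.2012, 0.4023, 0.1914, 0.2051], E[r] = 1.2520, γ^t·E[r] = 0.801250, running G = 2.438750
t=3: π = [0.2009, 0.3977, 0.2009, 0.2004], E[r] = 1.1953, γ^t·E[r] = 0.612000, running G = 3.050750
t=4: π = [0.1998, 0.4001, 0.2003, 0.1998], E[r] = 1.1985, γ^t·E[r] = 0.490888, running G = 3.541638
t=5: π = [0.2000, 0.4001, 0.1999, 0.2000], E[r] = 1.2004, γ^t·E[r] = 0.393339, running G = 3.934976

G = 3.9350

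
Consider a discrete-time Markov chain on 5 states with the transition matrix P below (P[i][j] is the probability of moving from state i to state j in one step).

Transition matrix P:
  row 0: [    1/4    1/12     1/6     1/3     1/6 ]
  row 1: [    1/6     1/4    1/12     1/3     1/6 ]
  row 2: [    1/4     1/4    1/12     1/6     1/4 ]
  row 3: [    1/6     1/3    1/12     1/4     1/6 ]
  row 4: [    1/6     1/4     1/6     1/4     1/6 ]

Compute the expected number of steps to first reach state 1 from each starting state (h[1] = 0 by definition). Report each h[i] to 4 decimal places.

h = [4.9143, 0.0000, 4.2691, 3.8299, 4.1856]

First-step conditioning: h[1] = 0; for i ≠ 1, h[i] = 1 + Σ_k P[i][k]·h[k].
  h[0] = 1 + 1/4·h[0] + 1/6·h[2] + 1/3·h[3] + 1/6·h[4]
  h[2] = 1 + 1/4·h[0] + 1/12·h[2] + 1/6·h[3] + 1/4·h[4]
  h[3] = 1 + 1/6·h[0] + 1/12·h[2] + 1/4·h[3] + 1/6·h[4]
  h[4] = 1 + 1/6·h[0] + 1/6·h[2] + 1/4·h[3] + 1/6·h[4]
Solving the 4×4 linear system over states ≠ 1 gives exactly h = [24036/4891, 0, 20880/4891, 18732/4891, 20472/4891] (h[1] = 0 is the target).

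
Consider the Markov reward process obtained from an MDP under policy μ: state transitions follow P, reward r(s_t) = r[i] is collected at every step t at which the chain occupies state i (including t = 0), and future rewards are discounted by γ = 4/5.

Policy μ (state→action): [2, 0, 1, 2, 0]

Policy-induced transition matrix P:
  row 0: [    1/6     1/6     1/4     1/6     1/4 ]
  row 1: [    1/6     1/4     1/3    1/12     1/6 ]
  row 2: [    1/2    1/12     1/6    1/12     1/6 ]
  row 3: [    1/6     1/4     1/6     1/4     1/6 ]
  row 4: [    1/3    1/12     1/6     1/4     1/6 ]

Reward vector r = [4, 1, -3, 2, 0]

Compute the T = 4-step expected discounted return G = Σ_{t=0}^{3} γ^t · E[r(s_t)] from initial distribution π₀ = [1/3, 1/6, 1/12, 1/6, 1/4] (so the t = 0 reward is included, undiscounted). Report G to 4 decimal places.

G = 3.3006

t=0: π = [0.3333, 0.1667, 0.0833, 0.1667, 0.2500], E[r] = 1.5833, γ^t·E[r] = 1.583333, running G = 1.583333
t=1: π = [0.2361, 0.1667, 0.2222, 0.1806, 0.1944], E[r] = 0.8056, γ^t·E[r] = 0.644444, running G = 2.227778
t=2: π = [0.2731, 0.1609, 0.2141, 0.1655, 0.1863], E[r] = 0.9421, γ^t·E[r] = 0.602963, running G = 2.830741
t=3: π = [0.2691, 0.1605, 0.2162, 0.1647, 0.1894], E[r] = 0.9176, γ^t·E[r] = 0.469827, running G = 3.300568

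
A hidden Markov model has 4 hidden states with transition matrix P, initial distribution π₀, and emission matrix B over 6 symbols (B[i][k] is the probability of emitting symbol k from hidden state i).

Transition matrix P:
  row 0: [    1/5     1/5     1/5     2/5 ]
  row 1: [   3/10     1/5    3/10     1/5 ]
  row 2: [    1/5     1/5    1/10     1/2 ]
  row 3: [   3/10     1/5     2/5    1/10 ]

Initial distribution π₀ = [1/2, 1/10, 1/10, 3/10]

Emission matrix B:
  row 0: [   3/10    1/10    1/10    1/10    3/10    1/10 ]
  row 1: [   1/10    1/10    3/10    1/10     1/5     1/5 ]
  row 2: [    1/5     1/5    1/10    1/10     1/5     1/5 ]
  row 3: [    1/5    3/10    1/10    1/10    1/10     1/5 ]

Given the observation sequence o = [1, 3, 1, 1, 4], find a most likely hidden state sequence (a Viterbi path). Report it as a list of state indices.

t=0: δ = [5.000e-02, 1.000e-02, 2.000e-02, 9.000e-02]  (obs o_0=1)
t=1: δ = [2.700e-03, 1.800e-03, 3.600e-03, 2.000e-03]  ψ = [3, 3, 3, 0]  (obs o_1=3)
t=2: δ = [7.200e-05, 7.200e-05, 1.600e-04, 5.400e-04]  ψ = [2, 2, 3, 2]  (obs o_2=1)
t=3: δ = [1.620e-05, 1.080e-05, 4.320e-05, 2.400e-05]  ψ = [3, 3, 3, 2]  (obs o_3=1)
t=4: δ = [2.592e-06, 1.728e-06, 1.920e-06, 2.160e-06]  ψ = [2, 2, 3, 2]  (obs o_4=4)
backtrack: best end state = 0; path = [3, 2, 3, 2, 0]

path = [3, 2, 3, 2, 0]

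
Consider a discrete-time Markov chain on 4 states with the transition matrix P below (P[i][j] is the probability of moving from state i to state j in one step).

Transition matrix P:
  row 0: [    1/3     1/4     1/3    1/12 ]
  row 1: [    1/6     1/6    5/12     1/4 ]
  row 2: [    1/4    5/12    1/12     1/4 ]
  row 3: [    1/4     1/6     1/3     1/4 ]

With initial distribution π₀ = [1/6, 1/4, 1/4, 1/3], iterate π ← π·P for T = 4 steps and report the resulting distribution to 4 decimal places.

π = [0.2493, 0.2586, 0.2836, 0.2085]

t=0: π = [0.1667, 0.2500, 0.2500, 0.3333]
t=1: π = [0.2431, 0.2431, 0.2917, 0.2222]
t=2: π = [0.2500, 0.2598, 0.2807, 0.2095]
t=3: π = [0.2492, 0.2577, 0.2848, 0.2083]
t=4: π = [0.2493, 0.2586, 0.2836, 0.2085]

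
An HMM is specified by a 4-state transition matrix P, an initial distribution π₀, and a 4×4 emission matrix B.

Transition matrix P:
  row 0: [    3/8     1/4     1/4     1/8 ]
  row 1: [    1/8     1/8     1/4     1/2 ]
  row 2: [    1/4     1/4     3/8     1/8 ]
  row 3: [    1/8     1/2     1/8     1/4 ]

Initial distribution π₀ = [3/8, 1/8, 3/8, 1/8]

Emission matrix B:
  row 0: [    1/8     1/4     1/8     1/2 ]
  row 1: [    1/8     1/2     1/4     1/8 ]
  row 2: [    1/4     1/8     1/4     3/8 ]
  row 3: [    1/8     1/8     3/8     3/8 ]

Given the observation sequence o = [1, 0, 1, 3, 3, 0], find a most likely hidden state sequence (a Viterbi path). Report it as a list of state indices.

t=0: δ = [9.375e-02, 6.250e-02, 4.688e-02, 1.562e-02]  (obs o_0=1)
t=1: δ = [4.395e-03, 2.930e-03, 5.859e-03, 3.906e-03]  ψ = [0, 0, 0, 1]  (obs o_1=0)
t=2: δ = [4.120e-04, 9.766e-04, 2.747e-04, 1.831e-04]  ψ = [0, 3, 2, 1]  (obs o_2=1)
t=3: δ = [7.725e-05, 1.526e-05, 9.155e-05, 1.831e-04]  ψ = [0, 1, 1, 1]  (obs o_3=3)
t=4: δ = [1.448e-05, 1.144e-05, 1.287e-05, 1.717e-05]  ψ = [0, 3, 2, 3]  (obs o_4=3)
t=5: δ = [6.789e-07, 1.073e-06, 1.207e-06, 7.153e-07]  ψ = [0, 3, 2, 1]  (obs o_5=0)
backtrack: best end state = 2; path = [1, 3, 1, 2, 2, 2]

path = [1, 3, 1, 2, 2, 2]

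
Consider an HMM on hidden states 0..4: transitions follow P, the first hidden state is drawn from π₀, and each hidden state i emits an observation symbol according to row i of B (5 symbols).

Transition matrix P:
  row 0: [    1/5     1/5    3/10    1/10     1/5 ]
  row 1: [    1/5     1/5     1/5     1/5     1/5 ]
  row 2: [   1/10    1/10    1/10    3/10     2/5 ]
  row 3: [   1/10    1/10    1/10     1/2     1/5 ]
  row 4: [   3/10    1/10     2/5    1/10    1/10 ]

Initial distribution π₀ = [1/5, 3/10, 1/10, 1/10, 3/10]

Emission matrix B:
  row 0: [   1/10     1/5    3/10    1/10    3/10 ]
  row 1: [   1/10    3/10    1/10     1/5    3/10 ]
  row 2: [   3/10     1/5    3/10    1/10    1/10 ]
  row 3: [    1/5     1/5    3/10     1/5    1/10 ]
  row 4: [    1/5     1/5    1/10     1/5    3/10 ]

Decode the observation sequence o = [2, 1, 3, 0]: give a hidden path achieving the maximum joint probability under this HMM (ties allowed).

t=0: δ = [6.000e-02, 3.000e-02, 3.000e-02, 3.000e-02, 3.000e-02]  (obs o_0=2)
t=1: δ = [2.400e-03, 3.600e-03, 3.600e-03, 3.000e-03, 2.400e-03]  ψ = [0, 0, 0, 3, 0]  (obs o_1=1)
t=2: δ = [7.200e-05, 1.440e-04, 9.600e-05, 3.000e-04, 2.880e-04]  ψ = [1, 1, 4, 3, 2]  (obs o_2=3)
t=3: δ = [8.640e-06, 3.000e-06, 3.456e-05, 3.000e-05, 1.200e-05]  ψ = [4, 3, 4, 3, 3]  (obs o_3=0)
backtrack: best end state = 2; path = [0, 2, 4, 2]

path = [0, 2, 4, 2]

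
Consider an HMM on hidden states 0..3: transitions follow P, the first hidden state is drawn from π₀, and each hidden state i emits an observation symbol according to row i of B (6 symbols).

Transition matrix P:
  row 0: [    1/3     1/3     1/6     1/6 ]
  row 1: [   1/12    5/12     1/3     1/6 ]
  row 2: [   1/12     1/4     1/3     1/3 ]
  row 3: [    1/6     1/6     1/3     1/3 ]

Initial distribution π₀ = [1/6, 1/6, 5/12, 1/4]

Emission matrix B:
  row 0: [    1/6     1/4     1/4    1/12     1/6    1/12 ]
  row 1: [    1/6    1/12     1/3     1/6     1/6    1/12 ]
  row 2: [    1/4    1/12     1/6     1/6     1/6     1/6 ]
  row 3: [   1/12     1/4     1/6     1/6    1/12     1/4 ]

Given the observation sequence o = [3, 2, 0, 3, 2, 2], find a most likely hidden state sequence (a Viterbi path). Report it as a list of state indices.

path = [2, 1, 1, 1, 1, 1]

t=0: δ = [1.389e-02, 2.778e-02, 6.944e-02, 4.167e-02]  (obs o_0=3)
t=1: δ = [1.736e-03, 5.787e-03, 3.858e-03, 3.858e-03]  ψ = [3, 2, 2, 2]  (obs o_1=2)
t=2: δ = [1.072e-04, 4.019e-04, 4.823e-04, 1.072e-04]  ψ = [3, 1, 1, 2]  (obs o_2=0)
t=3: δ = [3.349e-06, 2.791e-05, 2.679e-05, 2.679e-05]  ψ = [2, 1, 2, 2]  (obs o_3=3)
t=4: δ = [1.116e-06, 3.876e-06, 1.550e-06, 1.488e-06]  ψ = [3, 1, 1, 2]  (obs o_4=2)
t=5: δ = [9.303e-08, 5.384e-07, 2.153e-07, 1.077e-07]  ψ = [0, 1, 1, 1]  (obs o_5=2)
backtrack: best end state = 1; path = [2, 1, 1, 1, 1, 1]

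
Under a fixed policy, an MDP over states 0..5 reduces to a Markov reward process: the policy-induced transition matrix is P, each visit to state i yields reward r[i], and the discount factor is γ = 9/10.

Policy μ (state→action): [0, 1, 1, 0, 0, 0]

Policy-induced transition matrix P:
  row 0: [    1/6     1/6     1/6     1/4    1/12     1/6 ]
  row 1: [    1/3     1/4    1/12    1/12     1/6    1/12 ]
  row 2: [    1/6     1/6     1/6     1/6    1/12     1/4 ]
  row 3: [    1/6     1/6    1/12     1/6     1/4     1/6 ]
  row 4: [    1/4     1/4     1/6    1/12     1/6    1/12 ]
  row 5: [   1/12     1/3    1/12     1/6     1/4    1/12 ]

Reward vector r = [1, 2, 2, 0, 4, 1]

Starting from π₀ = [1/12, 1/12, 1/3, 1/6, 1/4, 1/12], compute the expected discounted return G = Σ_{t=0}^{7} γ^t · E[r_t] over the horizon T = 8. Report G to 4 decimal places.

G = 9.8850

t=0: π = [0.0833, 0.0833, 0.3333, 0.1667, 0.2500, 0.0833], E[r] = 2.0000, γ^t·E[r] = 2.000000, running G = 2.000000
t=1: π = [0.1944, 0.2083, 0.1389, 0.1458, 0.1528, 0.1597], E[r] = 1.6597, γ^t·E[r] = 1.493750, running G = 3.493750
t=2: π = [0.2008, 0.2234, 0.1238, 0.1528, 0.1644, 0.1348], E[r] = 1.6875, γ^t·E[r] = 1.366875, running G = 4.860625
t=3: π = [0.2064, 0.2215, 0.1241, 0.1511, 0.1636, 0.1334], E[r] = 1.6852, γ^t·E[r] = 1.228500, running G = 6.089125
t=4: π = [0.2061, 0.2210, 0.1245, 0.1518, 0.1628, 0.1338], E[r] = 1.6822, γ^t·E[r] = 1.103717, running G = 7.192842
t=5: π = [0.2059, 0.2210, 0.1245, 0.1519, 0.1629, 0.1339], E[r] = 1.6823, γ^t·E[r] = 0.993380, running G = 8.186223
t=6: π = [0.2059, 0.2210, 0.1244, 0.1518, 0.1629, 0.1339], E[r] = 1.6824, γ^t·E[r] = 0.894109, running G = 9.080332
t=7: π = [0.2059, 0.2210, 0.1244, 0.1518, 0.1629, 0.1339], E[r] = 1.6824, γ^t·E[r] = 0.804700, running G = 9.885032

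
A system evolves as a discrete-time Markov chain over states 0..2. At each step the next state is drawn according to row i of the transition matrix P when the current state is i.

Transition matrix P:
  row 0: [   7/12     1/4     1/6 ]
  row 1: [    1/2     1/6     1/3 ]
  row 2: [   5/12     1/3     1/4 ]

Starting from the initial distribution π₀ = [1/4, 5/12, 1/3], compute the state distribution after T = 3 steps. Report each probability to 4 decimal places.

π = [0.5242, 0.2481, 0.2277]

t=0: π = [0.2500, 0.4167, 0.3333]
t=1: π = [0.4931, 0.2431, 0.2639]
t=2: π = [0.5191, 0.2517, 0.2292]
t=3: π = [0.5242, 0.2481, 0.2277]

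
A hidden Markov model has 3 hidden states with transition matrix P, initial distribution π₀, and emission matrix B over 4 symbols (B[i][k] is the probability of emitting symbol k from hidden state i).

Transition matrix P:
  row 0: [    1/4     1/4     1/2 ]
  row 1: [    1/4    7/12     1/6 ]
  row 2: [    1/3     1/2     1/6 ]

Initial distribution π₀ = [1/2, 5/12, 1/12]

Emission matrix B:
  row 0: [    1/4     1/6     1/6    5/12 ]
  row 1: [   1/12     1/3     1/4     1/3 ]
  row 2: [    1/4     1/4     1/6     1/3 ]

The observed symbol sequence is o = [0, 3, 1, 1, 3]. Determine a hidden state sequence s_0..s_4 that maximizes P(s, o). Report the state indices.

t=0: δ = [1.250e-01, 3.472e-02, 2.083e-02]  (obs o_0=0)
t=1: δ = [1.302e-02, 1.042e-02, 2.083e-02]  ψ = [0, 0, 0]  (obs o_1=3)
t=2: δ = [1.157e-03, 3.472e-03, 1.628e-03]  ψ = [2, 2, 0]  (obs o_2=1)
t=3: δ = [1.447e-04, 6.752e-04, 1.447e-04]  ψ = [1, 1, 0]  (obs o_3=1)
t=4: δ = [7.033e-05, 1.313e-04, 3.751e-05]  ψ = [1, 1, 1]  (obs o_4=3)
backtrack: best end state = 1; path = [0, 2, 1, 1, 1]

path = [0, 2, 1, 1, 1]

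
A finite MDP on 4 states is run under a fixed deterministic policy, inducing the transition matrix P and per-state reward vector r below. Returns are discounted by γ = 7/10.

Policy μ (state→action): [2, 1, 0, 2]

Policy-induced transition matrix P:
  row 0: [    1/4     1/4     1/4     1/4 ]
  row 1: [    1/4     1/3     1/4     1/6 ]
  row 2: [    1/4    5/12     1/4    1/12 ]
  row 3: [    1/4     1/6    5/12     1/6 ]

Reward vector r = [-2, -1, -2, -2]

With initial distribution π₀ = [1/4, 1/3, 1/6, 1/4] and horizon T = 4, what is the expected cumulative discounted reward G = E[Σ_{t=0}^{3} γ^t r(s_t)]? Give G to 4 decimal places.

G = -4.2767

t=0: π = [0.2500, 0.3333, 0.1667, 0.2500], E[r] = -1.6667, γ^t·E[r] = -1.666667, running G = -1.666667
t=1: π = [0.2500, 0.2847, 0.2917, 0.1736], E[r] = -1.7153, γ^t·E[r] = -1.200694, running G = -2.867361
t=2: π = [0.2500, 0.3079, 0.2789, 0.1632], E[r] = -1.6921, γ^t·E[r] = -0.829144, running G = -3.696505
t=3: π = [0.2500, 0.3085, 0.2772, 0.1643], E[r] = -1.6915, γ^t·E[r] = -0.580169, running G = -4.276674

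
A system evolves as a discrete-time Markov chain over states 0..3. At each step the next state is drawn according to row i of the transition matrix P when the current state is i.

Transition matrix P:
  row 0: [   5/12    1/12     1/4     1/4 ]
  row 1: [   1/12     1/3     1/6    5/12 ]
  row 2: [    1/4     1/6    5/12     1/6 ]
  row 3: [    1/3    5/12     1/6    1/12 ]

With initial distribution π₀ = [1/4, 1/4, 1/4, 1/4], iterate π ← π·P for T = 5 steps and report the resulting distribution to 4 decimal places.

π = [0.2747, 0.2419, 0.2527, 0.2308]

t=0: π = [0.2500, 0.2500, 0.2500, 0.2500]
t=1: π = [0.2708, 0.2500, 0.2500, 0.2292]
t=2: π = [0.2726, 0.2431, 0.2517, 0.2326]
t=3: π = [0.2743, 0.2426, 0.2523, 0.2308]
t=4: π = [0.2745, 0.2419, 0.2526, 0.2310]
t=5: π = [0.2747, 0.2419, 0.2527, 0.2308]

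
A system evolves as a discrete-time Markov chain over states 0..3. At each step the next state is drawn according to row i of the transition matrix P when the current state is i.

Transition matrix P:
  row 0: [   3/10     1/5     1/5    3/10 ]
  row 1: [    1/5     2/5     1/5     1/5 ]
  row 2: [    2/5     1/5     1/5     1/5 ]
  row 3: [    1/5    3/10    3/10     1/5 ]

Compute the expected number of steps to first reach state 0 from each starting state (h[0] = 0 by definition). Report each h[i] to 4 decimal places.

First-step conditioning: h[0] = 0; for i ≠ 0, h[i] = 1 + Σ_k P[i][k]·h[k].
  h[1] = 1 + 2/5·h[1] + 1/5·h[2] + 1/5·h[3]
  h[2] = 1 + 1/5·h[1] + 1/5·h[2] + 1/5·h[3]
  h[3] = 1 + 3/10·h[1] + 3/10·h[2] + 1/5·h[3]
Solving the 3×3 linear system over states ≠ 0 gives exactly h = [0, 250/61, 200/61, 245/61] (h[0] = 0 is the target).

h = [0.0000, 4.0984, 3.2787, 4.0164]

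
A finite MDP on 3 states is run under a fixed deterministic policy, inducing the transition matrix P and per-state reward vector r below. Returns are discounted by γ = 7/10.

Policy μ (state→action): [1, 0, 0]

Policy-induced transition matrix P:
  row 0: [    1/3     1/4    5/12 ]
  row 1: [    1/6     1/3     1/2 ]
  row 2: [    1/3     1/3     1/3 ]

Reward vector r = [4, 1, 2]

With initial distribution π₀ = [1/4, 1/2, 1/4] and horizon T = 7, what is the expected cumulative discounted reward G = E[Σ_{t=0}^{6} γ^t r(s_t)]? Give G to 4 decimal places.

G = 6.5913

t=0: π = [0.2500, 0.5000, 0.2500], E[r] = 2.0000, γ^t·E[r] = 2.000000, running G = 2.000000
t=1: π = [0.2500, 0.3125, 0.4375], E[r] = 2.1875, γ^t·E[r] = 1.531250, running G = 3.531250
t=2: π = [0.2813, 0.3125, 0.4063], E[r] = 2.2500, γ^t·E[r] = 1.102500, running G = 4.633750
t=3: π = [0.2813, 0.3099, 0.4089], E[r] = 2.2526, γ^t·E[r] = 0.772643, running G = 5.406393
t=4: π = [0.2817, 0.3099, 0.4084], E[r] = 2.2535, γ^t·E[r] = 0.541059, running G = 5.947452
t=5: π = [0.2817, 0.3099, 0.4085], E[r] = 2.2535, γ^t·E[r] = 0.378747, running G = 6.326199
t=6: π = [0.2817, 0.3099, 0.4085], E[r] = 2.2535, γ^t·E[r] = 0.265124, running G = 6.591323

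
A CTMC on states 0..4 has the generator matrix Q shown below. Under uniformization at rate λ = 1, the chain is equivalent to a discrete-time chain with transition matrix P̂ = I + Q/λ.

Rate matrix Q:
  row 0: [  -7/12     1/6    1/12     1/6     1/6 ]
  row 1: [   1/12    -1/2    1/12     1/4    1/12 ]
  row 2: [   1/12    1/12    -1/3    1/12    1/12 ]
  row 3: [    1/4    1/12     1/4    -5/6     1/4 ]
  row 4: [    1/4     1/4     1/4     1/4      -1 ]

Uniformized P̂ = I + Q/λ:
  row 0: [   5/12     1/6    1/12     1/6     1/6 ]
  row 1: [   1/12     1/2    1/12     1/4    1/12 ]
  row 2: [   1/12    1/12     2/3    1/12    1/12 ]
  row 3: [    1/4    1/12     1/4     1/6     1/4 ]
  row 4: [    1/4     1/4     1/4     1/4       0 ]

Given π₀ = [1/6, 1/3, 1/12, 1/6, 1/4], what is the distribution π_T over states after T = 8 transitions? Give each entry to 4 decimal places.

t=0: π = [0.1667, 0.3333, 0.0833, 0.1667, 0.2500]
t=1: π = [0.2083, 0.2778, 0.2014, 0.2083, 0.1042]
t=2: π = [0.2049, 0.2338, 0.2529, 0.1817, 0.1267]
t=3: π = [0.2030, 0.2189, 0.2823, 0.1756, 0.1201]
t=4: π = [0.2003, 0.2115, 0.2973, 0.1714, 0.1195]
t=5: π = [0.1986, 0.2081, 0.3052, 0.1695, 0.1186]
t=6: π = [0.1975, 0.2063, 0.3094, 0.1685, 0.1182]
t=7: π = [0.1970, 0.2055, 0.3116, 0.1679, 0.1180]
t=8: π = [0.1966, 0.2050, 0.3128, 0.1677, 0.1179]

π = [0.1966, 0.2050, 0.3128, 0.1677, 0.1179]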